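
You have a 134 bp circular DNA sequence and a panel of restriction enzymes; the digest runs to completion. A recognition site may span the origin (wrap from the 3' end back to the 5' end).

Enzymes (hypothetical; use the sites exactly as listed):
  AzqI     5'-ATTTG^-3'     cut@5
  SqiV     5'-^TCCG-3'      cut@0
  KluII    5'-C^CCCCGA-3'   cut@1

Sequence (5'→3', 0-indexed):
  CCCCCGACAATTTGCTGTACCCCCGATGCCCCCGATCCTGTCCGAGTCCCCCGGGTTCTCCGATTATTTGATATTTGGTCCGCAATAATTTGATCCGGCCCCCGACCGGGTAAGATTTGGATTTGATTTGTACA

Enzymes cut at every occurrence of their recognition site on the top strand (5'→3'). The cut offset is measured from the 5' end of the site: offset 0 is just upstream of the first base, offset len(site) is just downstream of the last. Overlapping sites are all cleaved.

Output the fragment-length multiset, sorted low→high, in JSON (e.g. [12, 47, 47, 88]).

[1,1,5,5,6,6,6,7,9,11,12,13,14,18,20]

Per-enzyme occurrences:
  AzqI (ATTTG, off=5): starts [9, 65, 72, 87, 114, 120, 125] → cuts [14, 70, 77, 92, 119, 125, 130]
  SqiV (TCCG, off=0): starts [40, 58, 78, 93] → cuts [40, 58, 78, 93]
  KluII (CCCCCGA, off=1): starts [0, 19, 28, 98] → cuts [1, 20, 29, 99]

Pooled cuts: [1, 14, 20, 29, 40, 58, 70, 77, 78, 92, 93, 99, 119, 125, 130]

Fragments:
  1→14: 13 bp
  14→20: 6 bp
  20→29: 9 bp
  29→40: 11 bp
  40→58: 18 bp
  58→70: 12 bp
  70→77: 7 bp
  77→78: 1 bp
  78→92: 14 bp
  92→93: 1 bp
  93→99: 6 bp
  99→119: 20 bp
  119→125: 6 bp
  125→130: 5 bp
  130→1 (wrap): 134-130+1 = 5 bp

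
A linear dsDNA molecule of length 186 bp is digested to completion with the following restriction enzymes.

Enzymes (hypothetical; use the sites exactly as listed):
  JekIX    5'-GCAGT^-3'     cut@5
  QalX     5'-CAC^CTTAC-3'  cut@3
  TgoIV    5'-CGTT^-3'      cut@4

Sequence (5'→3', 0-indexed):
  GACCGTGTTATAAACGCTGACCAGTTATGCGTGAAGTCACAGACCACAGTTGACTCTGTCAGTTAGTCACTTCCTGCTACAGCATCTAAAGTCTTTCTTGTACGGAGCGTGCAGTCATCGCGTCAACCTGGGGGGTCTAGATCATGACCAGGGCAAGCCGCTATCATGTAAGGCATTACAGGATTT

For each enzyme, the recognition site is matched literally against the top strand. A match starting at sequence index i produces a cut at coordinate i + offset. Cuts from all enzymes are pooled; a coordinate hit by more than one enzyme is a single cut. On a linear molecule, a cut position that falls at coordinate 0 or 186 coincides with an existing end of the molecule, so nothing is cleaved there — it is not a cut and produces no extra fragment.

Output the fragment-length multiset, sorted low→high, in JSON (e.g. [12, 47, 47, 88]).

[71,115]

Site scan:
  JekIX (GCAGT, off=5): starts [110] → cuts [115]
  QalX (CACCTTAC, off=3): no sites
  TgoIV (CGTT, off=4): no sites

All cut coordinates (distinct, sorted): [115]

Fragments:
  [0,115): 115 bp
  [115,186): 71 bp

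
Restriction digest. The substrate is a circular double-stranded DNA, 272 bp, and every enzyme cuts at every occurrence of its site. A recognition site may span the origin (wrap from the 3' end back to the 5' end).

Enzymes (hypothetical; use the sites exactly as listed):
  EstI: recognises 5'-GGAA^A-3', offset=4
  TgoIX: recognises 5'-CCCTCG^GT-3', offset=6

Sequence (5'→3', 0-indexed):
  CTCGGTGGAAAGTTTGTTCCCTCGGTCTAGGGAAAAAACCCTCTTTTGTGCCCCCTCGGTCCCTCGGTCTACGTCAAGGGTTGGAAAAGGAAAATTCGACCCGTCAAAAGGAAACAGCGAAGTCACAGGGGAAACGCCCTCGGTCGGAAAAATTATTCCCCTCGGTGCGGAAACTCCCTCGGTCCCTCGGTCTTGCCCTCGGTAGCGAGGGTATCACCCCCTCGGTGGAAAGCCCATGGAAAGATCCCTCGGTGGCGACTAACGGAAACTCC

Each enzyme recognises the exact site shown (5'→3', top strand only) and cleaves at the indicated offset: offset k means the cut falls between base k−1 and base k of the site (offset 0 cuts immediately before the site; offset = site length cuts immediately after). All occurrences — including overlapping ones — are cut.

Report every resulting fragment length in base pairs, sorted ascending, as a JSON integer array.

Scan for sites:
  EstI GGAAA/4: at [6, 30, 82, 88, 109, 129, 145, 168, 226, 237, 263] ⇒ [10, 34, 86, 92, 113, 133, 149, 172, 230, 241, 267]
  TgoIX CCCTCGGT/6: at [18, 52, 60, 136, 158, 175, 183, 195, 218, 245, 270] ⇒ [4, 24, 58, 66, 142, 164, 181, 189, 201, 224, 251]

All cut coordinates (distinct, sorted): [4, 10, 24, 34, 58, 66, 86, 92, 113, 133, 142, 149, 164, 172, 181, 189, 201, 224, 230, 241, 251, 267]

Fragment lengths:
  4→10: 6 bp
  10→24: 14 bp
  24→34: 10 bp
  34→58: 24 bp
  58→66: 8 bp
  66→86: 20 bp
  86→92: 6 bp
  92→113: 21 bp
  113→133: 20 bp
  133→142: 9 bp
  142→149: 7 bp
  149→164: 15 bp
  164→172: 8 bp
  172→181: 9 bp
  181→189: 8 bp
  189→201: 12 bp
  201→224: 23 bp
  224→230: 6 bp
  230→241: 11 bp
  241→251: 10 bp
  251→267: 16 bp
  267→4 (wrap): 272-267+4 = 9 bp

[6,6,6,7,8,8,8,9,9,9,10,10,11,12,14,15,16,20,20,21,23,24]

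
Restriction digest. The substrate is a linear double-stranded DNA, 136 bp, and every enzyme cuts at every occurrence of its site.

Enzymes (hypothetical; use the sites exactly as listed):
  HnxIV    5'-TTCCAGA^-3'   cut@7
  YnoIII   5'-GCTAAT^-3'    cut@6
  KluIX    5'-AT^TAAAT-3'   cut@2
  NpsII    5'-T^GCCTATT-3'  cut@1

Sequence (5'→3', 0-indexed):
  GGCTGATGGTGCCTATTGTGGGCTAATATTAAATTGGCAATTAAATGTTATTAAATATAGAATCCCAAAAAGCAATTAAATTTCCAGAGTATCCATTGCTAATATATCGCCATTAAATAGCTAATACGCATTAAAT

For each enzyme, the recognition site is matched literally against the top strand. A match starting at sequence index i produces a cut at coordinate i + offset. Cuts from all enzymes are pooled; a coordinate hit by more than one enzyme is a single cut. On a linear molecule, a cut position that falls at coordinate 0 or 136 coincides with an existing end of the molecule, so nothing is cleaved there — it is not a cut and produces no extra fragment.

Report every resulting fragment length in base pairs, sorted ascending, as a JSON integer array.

Scan for sites:
  HnxIV (TTCCAGA, off=7): starts [81] → cuts [88]
  YnoIII (GCTAAT, off=6): starts [21, 97, 119] → cuts [27, 103, 125]
  KluIX (ATTAAAT, off=2): starts [27, 39, 49, 74, 111, 129] → cuts [29, 41, 51, 76, 113, 131]
  NpsII (TGCCTATT, off=1): starts [9] → cuts [10]

All cut coordinates (distinct, sorted): [10, 27, 29, 41, 51, 76, 88, 103, 113, 125, 131]

Fragment lengths:
  [0,10): 10 bp
  [10,27): 17 bp
  [27,29): 2 bp
  [29,41): 12 bp
  [41,51): 10 bp
  [51,76): 25 bp
  [76,88): 12 bp
  [88,103): 15 bp
  [103,113): 10 bp
  [113,125): 12 bp
  [125,131): 6 bp
  [131,136): 5 bp

[2,5,6,10,10,10,12,12,12,15,17,25]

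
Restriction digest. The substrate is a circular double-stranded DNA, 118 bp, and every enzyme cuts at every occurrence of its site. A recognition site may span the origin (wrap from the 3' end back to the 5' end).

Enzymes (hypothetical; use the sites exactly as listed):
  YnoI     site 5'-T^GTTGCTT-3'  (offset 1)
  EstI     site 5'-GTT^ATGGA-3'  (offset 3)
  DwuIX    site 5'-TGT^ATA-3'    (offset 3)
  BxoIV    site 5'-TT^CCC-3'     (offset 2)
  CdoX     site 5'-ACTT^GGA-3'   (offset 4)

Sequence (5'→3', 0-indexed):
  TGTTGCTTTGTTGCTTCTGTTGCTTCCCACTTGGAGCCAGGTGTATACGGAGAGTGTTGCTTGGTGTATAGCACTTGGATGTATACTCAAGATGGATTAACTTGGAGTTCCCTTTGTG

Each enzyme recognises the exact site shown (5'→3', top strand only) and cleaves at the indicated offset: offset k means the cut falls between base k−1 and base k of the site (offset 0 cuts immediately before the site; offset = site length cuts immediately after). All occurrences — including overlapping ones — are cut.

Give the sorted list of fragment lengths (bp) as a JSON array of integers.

Scan for sites:
  YnoI (TGTTGCTT, off=1): starts [0, 8, 17, 54] → cuts [1, 9, 18, 55]
  EstI (GTTATGGA, off=3): no sites
  DwuIX (TGTATA, off=3): starts [41, 64, 79] → cuts [44, 67, 82]
  BxoIV (TTCCC, off=2): starts [23, 107] → cuts [25, 109]
  CdoX (ACTTGGA, off=4): starts [28, 72, 99] → cuts [32, 76, 103]

Pooled cuts: [1, 9, 18, 25, 32, 44, 55, 67, 76, 82, 103, 109]

Fragments:
  1→9: 8 bp
  9→18: 9 bp
  18→25: 7 bp
  25→32: 7 bp
  32→44: 12 bp
  44→55: 11 bp
  55→67: 12 bp
  67→76: 9 bp
  76→82: 6 bp
  82→103: 21 bp
  103→109: 6 bp
  109→1 (wrap): 118-109+1 = 10 bp

[6,6,7,7,8,9,9,10,11,12,12,21]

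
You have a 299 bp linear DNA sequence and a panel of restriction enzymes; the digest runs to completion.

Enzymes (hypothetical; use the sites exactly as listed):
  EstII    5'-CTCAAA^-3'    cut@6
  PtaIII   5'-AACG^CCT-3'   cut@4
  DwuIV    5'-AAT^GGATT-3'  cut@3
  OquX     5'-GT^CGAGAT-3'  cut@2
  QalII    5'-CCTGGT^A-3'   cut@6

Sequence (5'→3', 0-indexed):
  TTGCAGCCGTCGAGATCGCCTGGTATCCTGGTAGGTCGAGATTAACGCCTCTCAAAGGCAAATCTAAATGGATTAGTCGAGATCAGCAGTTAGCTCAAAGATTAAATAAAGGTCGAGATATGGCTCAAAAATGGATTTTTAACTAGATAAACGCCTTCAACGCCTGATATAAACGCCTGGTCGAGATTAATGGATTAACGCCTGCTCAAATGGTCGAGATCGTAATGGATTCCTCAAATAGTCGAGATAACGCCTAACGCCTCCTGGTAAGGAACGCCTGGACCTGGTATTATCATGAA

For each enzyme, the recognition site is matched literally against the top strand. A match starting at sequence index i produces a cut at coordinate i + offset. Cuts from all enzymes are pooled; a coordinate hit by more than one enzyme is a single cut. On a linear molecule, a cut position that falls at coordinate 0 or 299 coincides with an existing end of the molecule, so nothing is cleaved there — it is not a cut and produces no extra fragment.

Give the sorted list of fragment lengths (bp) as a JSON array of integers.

[3,4,4,4,6,7,8,8,8,9,9,9,9,10,10,10,10,11,11,12,12,12,13,13,14,14,16,21,22]

Scan for sites:
  EstII (CTCAAA, off=6): starts [50, 93, 123, 204, 232] → cuts [56, 99, 129, 210, 238]
  PtaIII (AACGCCT, off=4): starts [43, 149, 158, 171, 196, 248, 255, 272] → cuts [47, 153, 162, 175, 200, 252, 259, 276]
  DwuIV (AATGGATT, off=3): starts [66, 129, 188, 223] → cuts [69, 132, 191, 226]
  OquX (GTCGAGAT, off=2): starts [8, 34, 75, 111, 179, 212, 240] → cuts [10, 36, 77, 113, 181, 214, 242]
  QalII (CCTGGTA, off=6): starts [18, 26, 262, 282] → cuts [24, 32, 268, 288]

Pooled cuts: [10, 24, 32, 36, 47, 56, 69, 77, 99, 113, 129, 132, 153, 162, 175, 181, 191, 200, 210, 214, 226, 238, 242, 252, 259, 268, 276, 288]

Fragment lengths:
  [0,10): 10 bp
  [10,24): 14 bp
  [24,32): 8 bp
  [32,36): 4 bp
  [36,47): 11 bp
  [47,56): 9 bp
  [56,69): 13 bp
  [69,77): 8 bp
  [77,99): 22 bp
  [99,113): 14 bp
  [113,129): 16 bp
  [129,132): 3 bp
  [132,153): 21 bp
  [153,162): 9 bp
  [162,175): 13 bp
  [175,181): 6 bp
  [181,191): 10 bp
  [191,200): 9 bp
  [200,210): 10 bp
  [210,214): 4 bp
  [214,226): 12 bp
  [226,238): 12 bp
  [238,242): 4 bp
  [242,252): 10 bp
  [252,259): 7 bp
  [259,268): 9 bp
  [268,276): 8 bp
  [276,288): 12 bp
  [288,299): 11 bp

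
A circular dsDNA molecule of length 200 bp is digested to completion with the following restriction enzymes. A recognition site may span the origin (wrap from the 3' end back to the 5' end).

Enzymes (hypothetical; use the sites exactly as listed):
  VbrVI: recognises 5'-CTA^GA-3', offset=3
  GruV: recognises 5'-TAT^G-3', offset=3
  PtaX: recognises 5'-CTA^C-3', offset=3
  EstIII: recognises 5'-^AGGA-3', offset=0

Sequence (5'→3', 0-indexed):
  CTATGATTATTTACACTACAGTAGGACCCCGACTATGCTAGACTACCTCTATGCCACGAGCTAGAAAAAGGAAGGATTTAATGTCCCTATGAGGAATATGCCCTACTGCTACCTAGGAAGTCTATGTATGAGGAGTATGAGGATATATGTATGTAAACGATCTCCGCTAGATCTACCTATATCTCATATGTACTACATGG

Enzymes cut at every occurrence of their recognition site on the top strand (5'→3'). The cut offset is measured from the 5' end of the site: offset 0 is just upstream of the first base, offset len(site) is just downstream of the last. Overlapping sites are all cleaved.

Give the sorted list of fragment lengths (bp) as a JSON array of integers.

Site scan:
  VbrVI (CTAGA, off=3): starts [37, 60, 166] → cuts [40, 63, 169]
  GruV (TATG, off=3): starts [1, 33, 49, 87, 96, 122, 126, 135, 145, 149, 186] → cuts [4, 36, 52, 90, 99, 125, 129, 138, 148, 152, 189]
  PtaX (CTAC, off=3): starts [15, 42, 102, 108, 172, 192] → cuts [18, 45, 105, 111, 175, 195]
  EstIII (AGGA, off=0): starts [22, 68, 72, 91, 114, 130, 139] → cuts [22, 68, 72, 91, 114, 130, 139]

All cut coordinates (distinct, sorted): [4, 18, 22, 36, 40, 45, 52, 63, 68, 72, 90, 91, 99, 105, 111, 114, 125, 129, 130, 138, 139, 148, 152, 169, 175, 189, 195]

Fragment lengths:
  4→18: 14 bp
  18→22: 4 bp
  22→36: 14 bp
  36→40: 4 bp
  40→45: 5 bp
  45→52: 7 bp
  52→63: 11 bp
  63→68: 5 bp
  68→72: 4 bp
  72→90: 18 bp
  90→91: 1 bp
  91→99: 8 bp
  99→105: 6 bp
  105→111: 6 bp
  111→114: 3 bp
  114→125: 11 bp
  125→129: 4 bp
  129→130: 1 bp
  130→138: 8 bp
  138→139: 1 bp
  139→148: 9 bp
  148→152: 4 bp
  152→169: 17 bp
  169→175: 6 bp
  175→189: 14 bp
  189→195: 6 bp
  195→4 (wrap): 200-195+4 = 9 bp

[1,1,1,3,4,4,4,4,4,5,5,6,6,6,6,7,8,8,9,9,11,11,14,14,14,17,18]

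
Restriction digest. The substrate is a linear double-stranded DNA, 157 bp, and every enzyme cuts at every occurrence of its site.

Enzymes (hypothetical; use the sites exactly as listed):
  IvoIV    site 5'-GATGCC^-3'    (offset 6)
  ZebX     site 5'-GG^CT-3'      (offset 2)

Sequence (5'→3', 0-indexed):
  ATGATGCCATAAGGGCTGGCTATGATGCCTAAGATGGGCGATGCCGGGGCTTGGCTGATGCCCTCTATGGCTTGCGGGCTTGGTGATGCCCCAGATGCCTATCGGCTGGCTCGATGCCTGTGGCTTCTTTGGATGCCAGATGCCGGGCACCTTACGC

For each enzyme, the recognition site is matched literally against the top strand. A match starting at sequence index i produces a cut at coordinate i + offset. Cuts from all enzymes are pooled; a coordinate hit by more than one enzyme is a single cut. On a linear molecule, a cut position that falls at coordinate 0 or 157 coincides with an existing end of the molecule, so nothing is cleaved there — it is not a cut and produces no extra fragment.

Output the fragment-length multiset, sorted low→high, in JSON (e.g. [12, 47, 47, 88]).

Scan for sites:
  IvoIV GATGCC/6: at [2, 23, 39, 56, 84, 93, 112, 131, 138] ⇒ [8, 29, 45, 62, 90, 99, 118, 137, 144]
  ZebX GGCT/2: at [13, 17, 47, 52, 68, 76, 103, 107, 121] ⇒ [15, 19, 49, 54, 70, 78, 105, 109, 123]

All cut coordinates (distinct, sorted): [8, 15, 19, 29, 45, 49, 54, 62, 70, 78, 90, 99, 105, 109, 118, 123, 137, 144]

Fragments:
  [0,8): 8 bp
  [8,15): 7 bp
  [15,19): 4 bp
  [19,29): 10 bp
  [29,45): 16 bp
  [45,49): 4 bp
  [49,54): 5 bp
  [54,62): 8 bp
  [62,70): 8 bp
  [70,78): 8 bp
  [78,90): 12 bp
  [90,99): 9 bp
  [99,105): 6 bp
  [105,109): 4 bp
  [109,118): 9 bp
  [118,123): 5 bp
  [123,137): 14 bp
  [137,144): 7 bp
  [144,157): 13 bp

[4,4,4,5,5,6,7,7,8,8,8,8,9,9,10,12,13,14,16]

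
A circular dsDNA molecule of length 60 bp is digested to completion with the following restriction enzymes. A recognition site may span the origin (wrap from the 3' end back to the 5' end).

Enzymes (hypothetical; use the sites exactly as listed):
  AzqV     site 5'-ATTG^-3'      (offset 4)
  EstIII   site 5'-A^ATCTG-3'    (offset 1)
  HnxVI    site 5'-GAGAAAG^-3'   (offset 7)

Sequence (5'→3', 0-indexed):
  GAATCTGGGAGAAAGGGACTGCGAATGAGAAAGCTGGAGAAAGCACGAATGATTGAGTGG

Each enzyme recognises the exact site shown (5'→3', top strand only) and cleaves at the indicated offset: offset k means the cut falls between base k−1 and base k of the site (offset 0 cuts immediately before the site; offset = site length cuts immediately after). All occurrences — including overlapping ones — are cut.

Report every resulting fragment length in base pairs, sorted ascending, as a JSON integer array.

Per-enzyme occurrences:
  AzqV (ATTG, off=4): starts [51] → cuts [55]
  EstIII (AATCTG, off=1): starts [1] → cuts [2]
  HnxVI (GAGAAAG, off=7): starts [8, 26, 36] → cuts [15, 33, 43]

All cut coordinates (distinct, sorted): [2, 15, 33, 43, 55]

Fragment lengths:
  2→15: 13 bp
  15→33: 18 bp
  33→43: 10 bp
  43→55: 12 bp
  55→2 (wrap): 60-55+2 = 7 bp

[7,10,12,13,18]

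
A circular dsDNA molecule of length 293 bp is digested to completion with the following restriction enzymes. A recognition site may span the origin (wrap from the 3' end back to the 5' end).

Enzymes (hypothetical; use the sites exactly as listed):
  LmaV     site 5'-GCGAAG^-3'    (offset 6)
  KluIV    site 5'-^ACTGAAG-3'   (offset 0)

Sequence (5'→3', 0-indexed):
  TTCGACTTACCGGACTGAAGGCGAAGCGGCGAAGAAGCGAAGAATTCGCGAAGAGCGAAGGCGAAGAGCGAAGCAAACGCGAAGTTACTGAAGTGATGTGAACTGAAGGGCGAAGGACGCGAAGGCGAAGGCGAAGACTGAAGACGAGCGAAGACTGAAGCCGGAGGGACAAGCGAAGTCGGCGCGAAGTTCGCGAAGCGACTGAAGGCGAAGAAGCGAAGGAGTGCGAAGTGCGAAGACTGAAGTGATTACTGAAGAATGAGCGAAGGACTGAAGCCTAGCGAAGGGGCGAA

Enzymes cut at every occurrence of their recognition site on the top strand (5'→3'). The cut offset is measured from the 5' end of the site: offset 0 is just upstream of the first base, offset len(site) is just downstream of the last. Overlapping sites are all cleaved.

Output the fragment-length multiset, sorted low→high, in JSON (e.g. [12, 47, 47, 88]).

[1,2,2,6,6,6,7,7,7,8,8,8,9,9,10,11,11,11,12,13,13,14,15,17,17,18,20,25]

Per-enzyme occurrences:
  LmaV GCGAAG/6: at [20, 28, 36, 47, 54, 60, 67, 78, 109, 118, 124, 130, 147, 172, 183, 192, 207, 215, 225, 232, 262, 280] ⇒ [26, 34, 42, 53, 60, 66, 73, 84, 115, 124, 130, 136, 153, 178, 189, 198, 213, 221, 231, 238, 268, 286]
  KluIV ACTGAAG/0: at [13, 86, 101, 136, 153, 200, 238, 250, 269] ⇒ [13, 86, 101, 136, 153, 200, 238, 250, 269]

All cut coordinates (distinct, sorted): [13, 26, 34, 42, 53, 60, 66, 73, 84, 86, 101, 115, 124, 130, 136, 153, 178, 189, 198, 200, 213, 221, 231, 238, 250, 268, 269, 286]

Fragment lengths:
  13→26: 13 bp
  26→34: 8 bp
  34→42: 8 bp
  42→53: 11 bp
  53→60: 7 bp
  60→66: 6 bp
  66→73: 7 bp
  73→84: 11 bp
  84→86: 2 bp
  86→101: 15 bp
  101→115: 14 bp
  115→124: 9 bp
  124→130: 6 bp
  130→136: 6 bp
  136→153: 17 bp
  153→178: 25 bp
  178→189: 11 bp
  189→198: 9 bp
  198→200: 2 bp
  200→213: 13 bp
  213→221: 8 bp
  221→231: 10 bp
  231→238: 7 bp
  238→250: 12 bp
  250→268: 18 bp
  268→269: 1 bp
  269→286: 17 bp
  286→13 (wrap): 293-286+13 = 20 bp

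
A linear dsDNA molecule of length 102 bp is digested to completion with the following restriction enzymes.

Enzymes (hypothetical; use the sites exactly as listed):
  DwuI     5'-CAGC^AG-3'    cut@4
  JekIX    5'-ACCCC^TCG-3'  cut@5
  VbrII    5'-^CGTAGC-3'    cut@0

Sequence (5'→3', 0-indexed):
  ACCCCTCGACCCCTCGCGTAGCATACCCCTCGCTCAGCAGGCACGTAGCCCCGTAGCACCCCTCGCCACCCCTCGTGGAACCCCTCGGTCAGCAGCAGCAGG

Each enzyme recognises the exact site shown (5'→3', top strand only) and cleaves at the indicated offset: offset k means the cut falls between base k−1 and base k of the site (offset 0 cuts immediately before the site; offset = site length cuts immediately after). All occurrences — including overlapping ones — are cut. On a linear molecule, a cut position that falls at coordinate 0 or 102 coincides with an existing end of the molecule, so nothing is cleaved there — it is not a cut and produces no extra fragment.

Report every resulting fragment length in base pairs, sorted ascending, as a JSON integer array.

[3,3,3,3,5,5,8,8,9,9,10,11,12,13]

Site scan:
  DwuI CAGCAG/4: at [34, 89, 92, 95] ⇒ [38, 93, 96, 99]
  JekIX ACCCCTCG/5: at [0, 8, 24, 57, 67, 79] ⇒ [5, 13, 29, 62, 72, 84]
  VbrII CGTAGC/0: at [16, 43, 51] ⇒ [16, 43, 51]

Pooled cuts: [5, 13, 16, 29, 38, 43, 51, 62, 72, 84, 93, 96, 99]

Fragment lengths:
  [0,5): 5 bp
  [5,13): 8 bp
  [13,16): 3 bp
  [16,29): 13 bp
  [29,38): 9 bp
  [38,43): 5 bp
  [43,51): 8 bp
  [51,62): 11 bp
  [62,72): 10 bp
  [72,84): 12 bp
  [84,93): 9 bp
  [93,96): 3 bp
  [96,99): 3 bp
  [99,102): 3 bp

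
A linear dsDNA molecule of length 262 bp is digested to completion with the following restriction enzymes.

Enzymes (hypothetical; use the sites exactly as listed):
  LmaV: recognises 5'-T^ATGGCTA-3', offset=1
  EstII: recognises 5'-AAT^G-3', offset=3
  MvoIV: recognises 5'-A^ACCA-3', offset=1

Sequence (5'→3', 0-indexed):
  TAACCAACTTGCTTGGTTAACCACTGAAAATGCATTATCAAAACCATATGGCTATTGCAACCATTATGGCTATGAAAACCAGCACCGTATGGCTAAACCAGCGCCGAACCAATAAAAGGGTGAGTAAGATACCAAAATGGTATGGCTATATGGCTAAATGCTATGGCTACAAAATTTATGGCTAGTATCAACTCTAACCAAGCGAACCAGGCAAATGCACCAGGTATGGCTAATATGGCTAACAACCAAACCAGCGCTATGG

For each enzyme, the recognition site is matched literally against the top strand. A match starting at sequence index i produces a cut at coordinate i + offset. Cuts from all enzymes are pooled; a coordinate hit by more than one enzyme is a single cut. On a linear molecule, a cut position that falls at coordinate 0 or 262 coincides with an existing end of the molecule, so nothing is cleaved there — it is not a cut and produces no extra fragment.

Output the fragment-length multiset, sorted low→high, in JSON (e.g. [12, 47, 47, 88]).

[2,3,3,5,5,6,8,8,9,9,9,10,10,11,11,11,11,12,12,12,13,15,17,19,31]

Scan for sites:
  LmaV (TATGGCTA, off=1): starts [46, 64, 87, 140, 148, 161, 176, 224, 233] → cuts [47, 65, 88, 141, 149, 162, 177, 225, 234]
  EstII (AATG, off=3): starts [28, 135, 156, 213] → cuts [31, 138, 159, 216]
  MvoIV (AACCA, off=1): starts [1, 18, 41, 58, 76, 95, 106, 195, 204, 243, 248] → cuts [2, 19, 42, 59, 77, 96, 107, 196, 205, 244, 249]

Pooled cuts: [2, 19, 31, 42, 47, 59, 65, 77, 88, 96, 107, 138, 141, 149, 159, 162, 177, 196, 205, 216, 225, 234, 244, 249]

Fragments:
  [0,2): 2 bp
  [2,19): 17 bp
  [19,31): 12 bp
  [31,42): 11 bp
  [42,47): 5 bp
  [47,59): 12 bp
  [59,65): 6 bp
  [65,77): 12 bp
  [77,88): 11 bp
  [88,96): 8 bp
  [96,107): 11 bp
  [107,138): 31 bp
  [138,141): 3 bp
  [141,149): 8 bp
  [149,159): 10 bp
  [159,162): 3 bp
  [162,177): 15 bp
  [177,196): 19 bp
  [196,205): 9 bp
  [205,216): 11 bp
  [216,225): 9 bp
  [225,234): 9 bp
  [234,244): 10 bp
  [244,249): 5 bp
  [249,262): 13 bp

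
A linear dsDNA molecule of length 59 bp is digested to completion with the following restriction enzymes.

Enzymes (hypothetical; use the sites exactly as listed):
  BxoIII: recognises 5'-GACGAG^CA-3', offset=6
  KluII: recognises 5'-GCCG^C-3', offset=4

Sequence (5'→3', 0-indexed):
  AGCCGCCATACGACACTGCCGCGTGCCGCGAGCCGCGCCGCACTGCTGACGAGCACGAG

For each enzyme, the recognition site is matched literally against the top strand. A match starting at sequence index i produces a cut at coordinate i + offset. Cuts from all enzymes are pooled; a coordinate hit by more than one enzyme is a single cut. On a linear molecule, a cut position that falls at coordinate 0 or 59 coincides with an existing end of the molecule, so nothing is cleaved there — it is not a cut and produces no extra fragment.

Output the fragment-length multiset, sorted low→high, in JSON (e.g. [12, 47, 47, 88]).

[5,5,6,7,7,13,16]

Scan for sites:
  BxoIII (GACGAGCA, off=6): starts [47] → cuts [53]
  KluII (GCCGC, off=4): starts [1, 17, 24, 31, 36] → cuts [5, 21, 28, 35, 40]

Pooled cuts: [5, 21, 28, 35, 40, 53]

Fragment lengths:
  [0,5): 5 bp
  [5,21): 16 bp
  [21,28): 7 bp
  [28,35): 7 bp
  [35,40): 5 bp
  [40,53): 13 bp
  [53,59): 6 bp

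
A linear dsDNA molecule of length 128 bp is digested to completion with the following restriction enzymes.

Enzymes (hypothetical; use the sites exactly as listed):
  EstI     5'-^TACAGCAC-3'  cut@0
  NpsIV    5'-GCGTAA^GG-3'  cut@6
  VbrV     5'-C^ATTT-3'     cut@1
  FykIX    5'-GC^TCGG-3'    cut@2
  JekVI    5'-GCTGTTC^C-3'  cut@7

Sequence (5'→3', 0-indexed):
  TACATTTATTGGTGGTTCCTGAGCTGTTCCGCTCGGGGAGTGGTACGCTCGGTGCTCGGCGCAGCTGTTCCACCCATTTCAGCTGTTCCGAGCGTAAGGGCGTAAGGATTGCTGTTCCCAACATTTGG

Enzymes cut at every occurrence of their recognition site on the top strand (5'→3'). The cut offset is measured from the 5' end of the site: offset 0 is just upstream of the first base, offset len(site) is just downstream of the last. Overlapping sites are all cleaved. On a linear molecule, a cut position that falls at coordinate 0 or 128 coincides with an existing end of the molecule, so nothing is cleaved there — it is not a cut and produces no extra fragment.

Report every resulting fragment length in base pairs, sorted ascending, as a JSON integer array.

Site scan:
  EstI (TACAGCAC, off=0): no sites
  NpsIV GCGTAAGG/6: at [91, 99] ⇒ [97, 105]
  VbrV CATTT/1: at [2, 74, 121] ⇒ [3, 75, 122]
  FykIX GCTCGG/2: at [30, 46, 53] ⇒ [32, 48, 55]
  JekVI GCTGTTCC/7: at [22, 63, 81, 110] ⇒ [29, 70, 88, 117]

Pooled cuts: [3, 29, 32, 48, 55, 70, 75, 88, 97, 105, 117, 122]

Fragment lengths:
  [0,3): 3 bp
  [3,29): 26 bp
  [29,32): 3 bp
  [32,48): 16 bp
  [48,55): 7 bp
  [55,70): 15 bp
  [70,75): 5 bp
  [75,88): 13 bp
  [88,97): 9 bp
  [97,105): 8 bp
  [105,117): 12 bp
  [117,122): 5 bp
  [122,128): 6 bp

[3,3,5,5,6,7,8,9,12,13,15,16,26]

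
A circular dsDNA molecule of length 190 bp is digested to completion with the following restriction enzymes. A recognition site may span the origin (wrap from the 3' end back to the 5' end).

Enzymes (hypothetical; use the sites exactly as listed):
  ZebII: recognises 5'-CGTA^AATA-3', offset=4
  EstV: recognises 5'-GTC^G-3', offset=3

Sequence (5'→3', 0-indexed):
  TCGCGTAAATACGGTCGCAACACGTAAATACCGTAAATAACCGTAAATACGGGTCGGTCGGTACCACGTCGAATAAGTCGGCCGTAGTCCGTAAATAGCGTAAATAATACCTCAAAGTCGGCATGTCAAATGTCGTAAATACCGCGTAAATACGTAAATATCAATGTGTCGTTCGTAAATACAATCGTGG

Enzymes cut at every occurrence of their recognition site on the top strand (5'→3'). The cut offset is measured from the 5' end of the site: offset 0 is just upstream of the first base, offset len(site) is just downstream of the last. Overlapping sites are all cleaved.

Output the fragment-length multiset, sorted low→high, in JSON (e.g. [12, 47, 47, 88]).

[3,4,5,7,8,9,9,9,9,10,10,10,11,11,14,14,15,15,17]

Site scan:
  ZebII (CGTAAATA, off=4): starts [3, 22, 31, 41, 89, 98, 133, 144, 152, 173] → cuts [7, 26, 35, 45, 93, 102, 137, 148, 156, 177]
  EstV (GTCG, off=3): starts [13, 52, 56, 67, 76, 116, 131, 167, 189] → cuts [2, 16, 55, 59, 70, 79, 119, 134, 170]

Pooled cuts: [2, 7, 16, 26, 35, 45, 55, 59, 70, 79, 93, 102, 119, 134, 137, 148, 156, 170, 177]

Fragments:
  2→7: 5 bp
  7→16: 9 bp
  16→26: 10 bp
  26→35: 9 bp
  35→45: 10 bp
  45→55: 10 bp
  55→59: 4 bp
  59→70: 11 bp
  70→79: 9 bp
  79→93: 14 bp
  93→102: 9 bp
  102→119: 17 bp
  119→134: 15 bp
  134→137: 3 bp
  137→148: 11 bp
  148→156: 8 bp
  156→170: 14 bp
  170→177: 7 bp
  177→2 (wrap): 190-177+2 = 15 bp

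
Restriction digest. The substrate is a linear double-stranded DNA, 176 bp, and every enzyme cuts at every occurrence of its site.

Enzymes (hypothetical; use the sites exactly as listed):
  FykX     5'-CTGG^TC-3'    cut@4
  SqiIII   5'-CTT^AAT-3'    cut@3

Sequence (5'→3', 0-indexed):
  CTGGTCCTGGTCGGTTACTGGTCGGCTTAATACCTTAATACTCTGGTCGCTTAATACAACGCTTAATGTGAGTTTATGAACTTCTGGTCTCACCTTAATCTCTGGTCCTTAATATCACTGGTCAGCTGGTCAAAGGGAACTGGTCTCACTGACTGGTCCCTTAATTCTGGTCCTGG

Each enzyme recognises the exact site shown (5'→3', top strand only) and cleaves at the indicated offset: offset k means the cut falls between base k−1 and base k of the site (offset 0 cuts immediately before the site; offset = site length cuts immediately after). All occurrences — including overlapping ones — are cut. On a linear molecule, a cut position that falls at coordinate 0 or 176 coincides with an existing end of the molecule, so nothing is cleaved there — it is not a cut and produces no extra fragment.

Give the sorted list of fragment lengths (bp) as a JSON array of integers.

Site scan:
  FykX (CTGGTC, off=4): starts [0, 6, 17, 42, 83, 101, 117, 125, 139, 152, 166] → cuts [4, 10, 21, 46, 87, 105, 121, 129, 143, 156, 170]
  SqiIII (CTTAAT, off=3): starts [25, 33, 49, 61, 93, 107, 159] → cuts [28, 36, 52, 64, 96, 110, 162]

Pooled cuts: [4, 10, 21, 28, 36, 46, 52, 64, 87, 96, 105, 110, 121, 129, 143, 156, 162, 170]

Fragments:
  [0,4): 4 bp
  [4,10): 6 bp
  [10,21): 11 bp
  [21,28): 7 bp
  [28,36): 8 bp
  [36,46): 10 bp
  [46,52): 6 bp
  [52,64): 12 bp
  [64,87): 23 bp
  [87,96): 9 bp
  [96,105): 9 bp
  [105,110): 5 bp
  [110,121): 11 bp
  [121,129): 8 bp
  [129,143): 14 bp
  [143,156): 13 bp
  [156,162): 6 bp
  [162,170): 8 bp
  [170,176): 6 bp

[4,5,6,6,6,6,7,8,8,8,9,9,10,11,11,12,13,14,23]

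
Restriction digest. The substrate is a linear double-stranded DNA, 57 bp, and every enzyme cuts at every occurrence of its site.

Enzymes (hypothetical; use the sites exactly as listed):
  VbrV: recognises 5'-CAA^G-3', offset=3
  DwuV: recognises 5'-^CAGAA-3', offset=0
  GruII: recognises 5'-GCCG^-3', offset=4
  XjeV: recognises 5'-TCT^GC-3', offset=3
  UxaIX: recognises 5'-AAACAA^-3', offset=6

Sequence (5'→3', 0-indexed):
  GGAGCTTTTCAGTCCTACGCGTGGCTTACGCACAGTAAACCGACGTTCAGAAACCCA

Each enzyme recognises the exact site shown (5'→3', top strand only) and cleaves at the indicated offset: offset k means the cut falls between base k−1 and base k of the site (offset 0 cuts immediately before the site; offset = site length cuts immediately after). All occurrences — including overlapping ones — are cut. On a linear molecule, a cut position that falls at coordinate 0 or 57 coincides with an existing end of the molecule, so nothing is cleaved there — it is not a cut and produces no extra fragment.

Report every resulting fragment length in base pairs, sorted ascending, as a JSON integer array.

Scan for sites:
  VbrV (CAAG, off=3): no sites
  DwuV CAGAA/0: at [47] ⇒ [47]
  GruII (GCCG, off=4): no sites
  XjeV (TCTGC, off=3): no sites
  UxaIX (AAACAA, off=6): no sites

Pooled cuts: [47]

Fragment lengths:
  [0,47): 47 bp
  [47,57): 10 bp

[10,47]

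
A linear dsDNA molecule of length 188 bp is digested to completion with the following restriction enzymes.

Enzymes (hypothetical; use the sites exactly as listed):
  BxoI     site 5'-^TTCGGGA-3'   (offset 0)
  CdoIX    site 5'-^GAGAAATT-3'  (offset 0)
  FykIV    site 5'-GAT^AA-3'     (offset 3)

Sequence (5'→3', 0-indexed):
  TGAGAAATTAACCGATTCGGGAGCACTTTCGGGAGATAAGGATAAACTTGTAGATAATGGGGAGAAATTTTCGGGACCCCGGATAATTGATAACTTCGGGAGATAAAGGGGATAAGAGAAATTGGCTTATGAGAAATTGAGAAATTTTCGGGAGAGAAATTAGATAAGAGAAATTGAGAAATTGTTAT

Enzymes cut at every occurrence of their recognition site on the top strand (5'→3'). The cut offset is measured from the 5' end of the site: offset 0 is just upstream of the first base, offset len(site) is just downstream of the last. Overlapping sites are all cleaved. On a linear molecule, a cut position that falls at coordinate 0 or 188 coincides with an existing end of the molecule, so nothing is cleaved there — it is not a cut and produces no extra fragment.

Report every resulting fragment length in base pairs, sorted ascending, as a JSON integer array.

[1,2,2,3,6,6,7,7,8,8,8,8,9,10,10,12,12,12,13,14,15,15]

Per-enzyme occurrences:
  BxoI TTCGGGA/0: at [15, 27, 69, 94, 146] ⇒ [15, 27, 69, 94, 146]
  CdoIX GAGAAATT/0: at [1, 61, 115, 130, 138, 153, 167, 175] ⇒ [1, 61, 115, 130, 138, 153, 167, 175]
  FykIV GATAA/3: at [34, 40, 52, 81, 88, 101, 110, 162] ⇒ [37, 43, 55, 84, 91, 104, 113, 165]

Pooled cuts: [1, 15, 27, 37, 43, 55, 61, 69, 84, 91, 94, 104, 113, 115, 130, 138, 146, 153, 165, 167, 175]

Fragment lengths:
  [0,1): 1 bp
  [1,15): 14 bp
  [15,27): 12 bp
  [27,37): 10 bp
  [37,43): 6 bp
  [43,55): 12 bp
  [55,61): 6 bp
  [61,69): 8 bp
  [69,84): 15 bp
  [84,91): 7 bp
  [91,94): 3 bp
  [94,104): 10 bp
  [104,113): 9 bp
  [113,115): 2 bp
  [115,130): 15 bp
  [130,138): 8 bp
  [138,146): 8 bp
  [146,153): 7 bp
  [153,165): 12 bp
  [165,167): 2 bp
  [167,175): 8 bp
  [175,188): 13 bp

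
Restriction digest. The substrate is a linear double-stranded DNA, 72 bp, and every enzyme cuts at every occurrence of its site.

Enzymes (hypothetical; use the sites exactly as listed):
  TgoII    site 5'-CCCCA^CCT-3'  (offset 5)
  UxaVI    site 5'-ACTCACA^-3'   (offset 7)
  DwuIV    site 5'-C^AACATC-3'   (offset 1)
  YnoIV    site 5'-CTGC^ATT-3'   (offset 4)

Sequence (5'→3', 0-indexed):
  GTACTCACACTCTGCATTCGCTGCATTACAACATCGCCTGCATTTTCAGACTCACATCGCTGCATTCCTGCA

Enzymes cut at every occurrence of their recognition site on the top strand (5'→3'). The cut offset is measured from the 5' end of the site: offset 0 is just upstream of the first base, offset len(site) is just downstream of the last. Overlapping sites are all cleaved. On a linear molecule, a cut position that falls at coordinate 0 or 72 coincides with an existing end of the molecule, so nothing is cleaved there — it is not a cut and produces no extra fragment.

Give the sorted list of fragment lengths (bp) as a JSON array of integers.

[5,6,7,9,9,9,12,15]

Per-enzyme occurrences:
  TgoII (CCCCACCT, off=5): no sites
  UxaVI ACTCACA/7: at [2, 49] ⇒ [9, 56]
  DwuIV CAACATC/1: at [28] ⇒ [29]
  YnoIV CTGCATT/4: at [11, 20, 37, 59] ⇒ [15, 24, 41, 63]

Pooled cuts: [9, 15, 24, 29, 41, 56, 63]

Fragments:
  [0,9): 9 bp
  [9,15): 6 bp
  [15,24): 9 bp
  [24,29): 5 bp
  [29,41): 12 bp
  [41,56): 15 bp
  [56,63): 7 bp
  [63,72): 9 bp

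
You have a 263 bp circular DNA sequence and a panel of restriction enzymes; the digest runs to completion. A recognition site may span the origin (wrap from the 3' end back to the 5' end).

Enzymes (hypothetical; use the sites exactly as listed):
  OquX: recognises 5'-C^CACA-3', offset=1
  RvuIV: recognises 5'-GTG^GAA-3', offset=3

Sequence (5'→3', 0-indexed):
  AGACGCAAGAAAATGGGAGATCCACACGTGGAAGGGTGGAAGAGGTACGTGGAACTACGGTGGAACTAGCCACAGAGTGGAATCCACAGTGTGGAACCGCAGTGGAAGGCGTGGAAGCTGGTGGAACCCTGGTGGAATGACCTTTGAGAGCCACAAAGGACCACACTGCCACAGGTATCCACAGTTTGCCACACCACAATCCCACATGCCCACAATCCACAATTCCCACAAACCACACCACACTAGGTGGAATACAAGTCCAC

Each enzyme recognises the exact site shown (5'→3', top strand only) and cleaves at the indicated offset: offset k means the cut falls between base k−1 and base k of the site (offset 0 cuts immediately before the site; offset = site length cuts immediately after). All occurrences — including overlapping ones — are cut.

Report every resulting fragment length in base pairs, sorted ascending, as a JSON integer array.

[5,5,5,7,7,8,8,8,8,8,8,9,9,9,9,10,10,10,10,11,11,11,11,11,13,17,25]

Per-enzyme occurrences:
  OquX CCACA/1: at [21, 69, 83, 150, 160, 168, 178, 188, 193, 201, 209, 216, 225, 232, 237, 259] ⇒ [22, 70, 84, 151, 161, 169, 179, 189, 194, 202, 210, 217, 226, 233, 238, 260]
  RvuIV GTGGAA/3: at [27, 35, 48, 59, 76, 90, 101, 110, 120, 131, 246] ⇒ [30, 38, 51, 62, 79, 93, 104, 113, 123, 134, 249]

Pooled cuts: [22, 30, 38, 51, 62, 70, 79, 84, 93, 104, 113, 123, 134, 151, 161, 169, 179, 189, 194, 202, 210, 217, 226, 233, 238, 249, 260]

Fragments:
  22→30: 8 bp
  30→38: 8 bp
  38→51: 13 bp
  51→62: 11 bp
  62→70: 8 bp
  70→79: 9 bp
  79→84: 5 bp
  84→93: 9 bp
  93→104: 11 bp
  104→113: 9 bp
  113→123: 10 bp
  123→134: 11 bp
  134→151: 17 bp
  151→161: 10 bp
  161→169: 8 bp
  169→179: 10 bp
  179→189: 10 bp
  189→194: 5 bp
  194→202: 8 bp
  202→210: 8 bp
  210→217: 7 bp
  217→226: 9 bp
  226→233: 7 bp
  233→238: 5 bp
  238→249: 11 bp
  249→260: 11 bp
  260→22 (wrap): 263-260+22 = 25 bp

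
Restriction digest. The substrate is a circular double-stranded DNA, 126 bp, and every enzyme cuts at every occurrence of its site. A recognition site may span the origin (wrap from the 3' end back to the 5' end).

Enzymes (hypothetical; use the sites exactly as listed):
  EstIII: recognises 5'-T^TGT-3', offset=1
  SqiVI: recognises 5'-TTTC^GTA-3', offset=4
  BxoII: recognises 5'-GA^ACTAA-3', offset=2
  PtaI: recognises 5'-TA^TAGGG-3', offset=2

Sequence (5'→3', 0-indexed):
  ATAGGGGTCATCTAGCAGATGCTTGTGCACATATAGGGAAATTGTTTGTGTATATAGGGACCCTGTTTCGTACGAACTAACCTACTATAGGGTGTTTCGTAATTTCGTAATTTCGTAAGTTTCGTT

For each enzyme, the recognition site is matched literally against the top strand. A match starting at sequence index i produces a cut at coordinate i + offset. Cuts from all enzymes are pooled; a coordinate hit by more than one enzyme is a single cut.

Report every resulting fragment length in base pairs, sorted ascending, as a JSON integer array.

[4,6,8,8,8,9,10,11,12,13,15,22]

Site scan:
  EstIII (TTGT, off=1): starts [22, 41, 45] → cuts [23, 42, 46]
  SqiVI (TTTCGTA, off=4): starts [65, 94, 102, 110] → cuts [69, 98, 106, 114]
  BxoII (GAACTAA, off=2): starts [73] → cuts [75]
  PtaI (TATAGGG, off=2): starts [31, 52, 85, 125] → cuts [1, 33, 54, 87]

Pooled cuts: [1, 23, 33, 42, 46, 54, 69, 75, 87, 98, 106, 114]

Fragment lengths:
  1→23: 22 bp
  23→33: 10 bp
  33→42: 9 bp
  42→46: 4 bp
  46→54: 8 bp
  54→69: 15 bp
  69→75: 6 bp
  75→87: 12 bp
  87→98: 11 bp
  98→106: 8 bp
  106→114: 8 bp
  114→1 (wrap): 126-114+1 = 13 bp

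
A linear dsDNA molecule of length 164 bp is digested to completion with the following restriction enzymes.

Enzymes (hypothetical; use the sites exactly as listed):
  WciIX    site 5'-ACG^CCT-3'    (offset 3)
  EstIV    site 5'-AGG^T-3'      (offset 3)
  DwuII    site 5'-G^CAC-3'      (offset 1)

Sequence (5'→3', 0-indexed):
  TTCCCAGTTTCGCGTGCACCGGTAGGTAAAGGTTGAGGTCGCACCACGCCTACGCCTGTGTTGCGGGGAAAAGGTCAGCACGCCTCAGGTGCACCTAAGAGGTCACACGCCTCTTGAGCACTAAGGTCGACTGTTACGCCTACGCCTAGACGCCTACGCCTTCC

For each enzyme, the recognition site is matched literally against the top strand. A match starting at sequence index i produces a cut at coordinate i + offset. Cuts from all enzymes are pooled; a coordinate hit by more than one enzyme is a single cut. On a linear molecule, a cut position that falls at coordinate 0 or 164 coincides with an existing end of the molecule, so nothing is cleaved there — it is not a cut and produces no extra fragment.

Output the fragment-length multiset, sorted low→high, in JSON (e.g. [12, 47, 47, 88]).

[2,3,4,4,6,6,6,6,6,6,7,7,7,8,8,9,10,11,12,16,20]

Per-enzyme occurrences:
  WciIX (ACGCCT, off=3): starts [45, 51, 79, 106, 135, 141, 149, 155] → cuts [48, 54, 82, 109, 138, 144, 152, 158]
  EstIV (AGGT, off=3): starts [23, 29, 35, 71, 86, 99, 123] → cuts [26, 32, 38, 74, 89, 102, 126]
  DwuII (GCAC, off=1): starts [15, 40, 77, 90, 117] → cuts [16, 41, 78, 91, 118]

Pooled cuts: [16, 26, 32, 38, 41, 48, 54, 74, 78, 82, 89, 91, 102, 109, 118, 126, 138, 144, 152, 158]

Fragments:
  [0,16): 16 bp
  [16,26): 10 bp
  [26,32): 6 bp
  [32,38): 6 bp
  [38,41): 3 bp
  [41,48): 7 bp
  [48,54): 6 bp
  [54,74): 20 bp
  [74,78): 4 bp
  [78,82): 4 bp
  [82,89): 7 bp
  [89,91): 2 bp
  [91,102): 11 bp
  [102,109): 7 bp
  [109,118): 9 bp
  [118,126): 8 bp
  [126,138): 12 bp
  [138,144): 6 bp
  [144,152): 8 bp
  [152,158): 6 bp
  [158,164): 6 bp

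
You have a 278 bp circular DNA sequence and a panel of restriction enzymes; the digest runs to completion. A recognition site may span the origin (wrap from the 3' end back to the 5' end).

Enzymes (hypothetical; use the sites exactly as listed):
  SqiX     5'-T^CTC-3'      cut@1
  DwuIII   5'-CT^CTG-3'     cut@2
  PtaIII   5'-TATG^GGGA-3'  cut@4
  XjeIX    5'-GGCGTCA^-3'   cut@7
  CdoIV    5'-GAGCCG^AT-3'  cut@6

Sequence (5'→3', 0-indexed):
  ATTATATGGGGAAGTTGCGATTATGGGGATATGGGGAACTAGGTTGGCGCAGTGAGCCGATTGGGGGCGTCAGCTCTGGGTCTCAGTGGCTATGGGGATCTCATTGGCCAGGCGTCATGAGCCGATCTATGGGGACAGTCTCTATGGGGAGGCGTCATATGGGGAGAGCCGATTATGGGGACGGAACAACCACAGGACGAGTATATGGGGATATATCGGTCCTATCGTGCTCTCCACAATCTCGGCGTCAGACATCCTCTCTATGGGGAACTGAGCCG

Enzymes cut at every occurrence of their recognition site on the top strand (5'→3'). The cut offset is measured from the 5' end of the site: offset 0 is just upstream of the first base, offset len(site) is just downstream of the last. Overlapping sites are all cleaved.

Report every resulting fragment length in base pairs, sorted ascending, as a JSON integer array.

Per-enzyme occurrences:
  SqiX TCTC/1: at [80, 98, 138, 230, 239, 257] ⇒ [81, 99, 139, 231, 240, 258]
  DwuIII CTCTG/2: at [73] ⇒ [75]
  PtaIII TATGGGGA/4: at [4, 21, 29, 90, 127, 142, 157, 173, 203, 261] ⇒ [8, 25, 33, 94, 131, 146, 161, 177, 207, 265]
  XjeIX GGCGTCA/7: at [65, 110, 150, 243] ⇒ [72, 117, 157, 250]
  CdoIV GAGCCGAT/6: at [53, 118, 165, 272] ⇒ [0, 59, 124, 171]

Pooled cuts: [0, 8, 25, 33, 59, 72, 75, 81, 94, 99, 117, 124, 131, 139, 146, 157, 161, 171, 177, 207, 231, 240, 250, 258, 265]

Fragments:
  0→8: 8 bp
  8→25: 17 bp
  25→33: 8 bp
  33→59: 26 bp
  59→72: 13 bp
  72→75: 3 bp
  75→81: 6 bp
  81→94: 13 bp
  94→99: 5 bp
  99→117: 18 bp
  117→124: 7 bp
  124→131: 7 bp
  131→139: 8 bp
  139→146: 7 bp
  146→157: 11 bp
  157→161: 4 bp
  161→171: 10 bp
  171→177: 6 bp
  177→207: 30 bp
  207→231: 24 bp
  231→240: 9 bp
  240→250: 10 bp
  250→258: 8 bp
  258→265: 7 bp
  265→0 (wrap): 278-265+0 = 13 bp

[3,4,5,6,6,7,7,7,7,8,8,8,8,9,10,10,11,13,13,13,17,18,24,26,30]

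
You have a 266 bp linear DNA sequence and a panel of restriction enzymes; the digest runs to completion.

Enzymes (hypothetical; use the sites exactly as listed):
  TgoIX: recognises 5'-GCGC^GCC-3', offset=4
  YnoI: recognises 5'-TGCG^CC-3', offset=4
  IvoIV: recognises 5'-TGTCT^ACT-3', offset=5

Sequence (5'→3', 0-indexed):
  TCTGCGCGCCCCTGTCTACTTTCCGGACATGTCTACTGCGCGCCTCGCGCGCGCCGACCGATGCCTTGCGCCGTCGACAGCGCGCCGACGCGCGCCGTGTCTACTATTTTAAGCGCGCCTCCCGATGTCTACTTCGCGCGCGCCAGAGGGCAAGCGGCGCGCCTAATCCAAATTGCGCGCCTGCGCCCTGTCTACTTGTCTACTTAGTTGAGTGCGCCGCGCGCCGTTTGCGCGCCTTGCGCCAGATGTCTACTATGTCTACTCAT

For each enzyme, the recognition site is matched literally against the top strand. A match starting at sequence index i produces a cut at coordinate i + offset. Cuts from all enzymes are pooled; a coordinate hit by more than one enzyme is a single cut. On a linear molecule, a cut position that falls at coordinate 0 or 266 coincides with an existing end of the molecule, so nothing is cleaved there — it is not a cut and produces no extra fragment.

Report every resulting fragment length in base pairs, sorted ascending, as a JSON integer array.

Per-enzyme occurrences:
  TgoIX (GCGCGCC, off=4): starts [3, 37, 48, 79, 89, 112, 137, 156, 174, 218, 229] → cuts [7, 41, 52, 83, 93, 116, 141, 160, 178, 222, 233]
  YnoI (TGCGCC, off=4): starts [66, 181, 212, 237] → cuts [70, 185, 216, 241]
  IvoIV (TGTCTACT, off=5): starts [12, 29, 97, 125, 188, 196, 246, 255] → cuts [17, 34, 102, 130, 193, 201, 251, 260]

All cut coordinates (distinct, sorted): [7, 17, 34, 41, 52, 70, 83, 93, 102, 116, 130, 141, 160, 178, 185, 193, 201, 216, 222, 233, 241, 251, 260]

Fragments:
  [0,7): 7 bp
  [7,17): 10 bp
  [17,34): 17 bp
  [34,41): 7 bp
  [41,52): 11 bp
  [52,70): 18 bp
  [70,83): 13 bp
  [83,93): 10 bp
  [93,102): 9 bp
  [102,116): 14 bp
  [116,130): 14 bp
  [130,141): 11 bp
  [141,160): 19 bp
  [160,178): 18 bp
  [178,185): 7 bp
  [185,193): 8 bp
  [193,201): 8 bp
  [201,216): 15 bp
  [216,222): 6 bp
  [222,233): 11 bp
  [233,241): 8 bp
  [241,251): 10 bp
  [251,260): 9 bp
  [260,266): 6 bp

[6,6,7,7,7,8,8,8,9,9,10,10,10,11,11,11,13,14,14,15,17,18,18,19]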